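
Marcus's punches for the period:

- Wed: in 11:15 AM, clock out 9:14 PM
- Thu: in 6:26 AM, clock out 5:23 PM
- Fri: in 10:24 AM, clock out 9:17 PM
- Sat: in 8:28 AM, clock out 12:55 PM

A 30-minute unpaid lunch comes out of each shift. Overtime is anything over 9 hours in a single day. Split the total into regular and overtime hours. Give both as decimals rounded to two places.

Regular 30.95 hours, overtime 3.32 hours

Wed: 11:15 AM–9:14 PM = 9 h 59 min; less 30 min break → 9 h 29 min
Thu: 6:26 AM–5:23 PM = 10 h 57 min; less 30 min break → 10 h 27 min
Fri: 10:24 AM–9:17 PM = 10 h 53 min; less 30 min break → 10 h 23 min
Sat: 8:28 AM–12:55 PM = 4 h 27 min; less 30 min break → 3 h 57 min
Wed reg 9 h 0 min / OT 0 h 29 min; Thu reg 9 h 0 min / OT 1 h 27 min; Fri reg 9 h 0 min / OT 1 h 23 min; Sat reg 3 h 57 min / OT 0 h 0 min.
Totals: regular 30 h 57 min, overtime 3 h 19 min.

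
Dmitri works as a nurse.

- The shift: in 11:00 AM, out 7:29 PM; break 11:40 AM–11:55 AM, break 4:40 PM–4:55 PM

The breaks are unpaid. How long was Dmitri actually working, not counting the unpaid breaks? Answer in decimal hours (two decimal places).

The shift: 11:00 AM–7:29 PM = 8 h 29 min; less 30 min break → 7 h 59 min

7.98 hours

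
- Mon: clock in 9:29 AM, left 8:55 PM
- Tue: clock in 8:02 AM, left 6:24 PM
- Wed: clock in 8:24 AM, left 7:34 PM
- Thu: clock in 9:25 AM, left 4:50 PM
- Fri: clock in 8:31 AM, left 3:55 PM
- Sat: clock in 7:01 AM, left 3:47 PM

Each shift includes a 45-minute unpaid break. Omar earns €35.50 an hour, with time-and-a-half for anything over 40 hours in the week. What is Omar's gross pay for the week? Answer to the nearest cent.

Mon: 9:29 AM–8:55 PM = 11 h 26 min; less 45 min break → 10 h 41 min
Tue: 8:02 AM–6:24 PM = 10 h 22 min; less 45 min break → 9 h 37 min
Wed: 8:24 AM–7:34 PM = 11 h 10 min; less 45 min break → 10 h 25 min
Thu: 9:25 AM–4:50 PM = 7 h 25 min; less 45 min break → 6 h 40 min
Fri: 8:31 AM–3:55 PM = 7 h 24 min; less 45 min break → 6 h 39 min
Sat: 7:01 AM–3:47 PM = 8 h 46 min; less 45 min break → 8 h 1 min
Total worked: 52 h 3 min = 3123 min.
Regular 40 h 0 min = 2400 min at €35.50/h; overtime 12 h 3 min = 723 min at €53.25/h.
Pay = (2400 × €35.50 + 723 × €53.25) ÷ 60 = €2061.66.

€2061.66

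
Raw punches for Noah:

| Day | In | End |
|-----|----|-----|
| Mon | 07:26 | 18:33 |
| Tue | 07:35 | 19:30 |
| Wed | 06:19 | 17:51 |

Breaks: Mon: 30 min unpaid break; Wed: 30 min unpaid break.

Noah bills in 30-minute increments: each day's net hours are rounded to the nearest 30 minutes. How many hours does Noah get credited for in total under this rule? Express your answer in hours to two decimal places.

33.50 hours

Mon: 07:26–18:33 = 11 h 7 min − 30 min = 10 h 37 min → rounds to 10 h 30 min
Tue: 07:35–19:30 = 11 h 55 min → rounds to 12 h 0 min
Wed: 06:19–17:51 = 11 h 32 min − 30 min = 11 h 2 min → rounds to 11 h 0 min
Total credited: 33 h 30 min.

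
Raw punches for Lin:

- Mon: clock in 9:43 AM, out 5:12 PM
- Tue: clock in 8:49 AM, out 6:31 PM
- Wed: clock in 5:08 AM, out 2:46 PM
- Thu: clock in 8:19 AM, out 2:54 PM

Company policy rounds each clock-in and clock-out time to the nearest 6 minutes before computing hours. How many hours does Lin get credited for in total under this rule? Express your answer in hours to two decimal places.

33.50 hours

Mon: in 9:43 AM→9:42 AM, out 5:12 PM→5:12 PM; 7 h 30 min
Tue: in 8:49 AM→8:48 AM, out 6:31 PM→6:30 PM; 9 h 42 min
Wed: in 5:08 AM→5:06 AM, out 2:46 PM→2:48 PM; 9 h 42 min
Thu: in 8:19 AM→8:18 AM, out 2:54 PM→2:54 PM; 6 h 36 min
Total credited: 33 h 30 min.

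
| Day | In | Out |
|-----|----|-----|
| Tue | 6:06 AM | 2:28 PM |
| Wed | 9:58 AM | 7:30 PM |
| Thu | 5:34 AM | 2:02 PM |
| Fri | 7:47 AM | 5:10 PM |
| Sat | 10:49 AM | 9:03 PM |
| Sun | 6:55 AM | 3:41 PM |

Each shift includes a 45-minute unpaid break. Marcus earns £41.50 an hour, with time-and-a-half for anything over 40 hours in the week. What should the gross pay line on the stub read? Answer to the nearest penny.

Tue: 6:06 AM–2:28 PM = 8 h 22 min; less 45 min break → 7 h 37 min
Wed: 9:58 AM–7:30 PM = 9 h 32 min; less 45 min break → 8 h 47 min
Thu: 5:34 AM–2:02 PM = 8 h 28 min; less 45 min break → 7 h 43 min
Fri: 7:47 AM–5:10 PM = 9 h 23 min; less 45 min break → 8 h 38 min
Sat: 10:49 AM–9:03 PM = 10 h 14 min; less 45 min break → 9 h 29 min
Sun: 6:55 AM–3:41 PM = 8 h 46 min; less 45 min break → 8 h 1 min
Total worked: 50 h 15 min = 3015 min.
Regular 40 h 0 min = 2400 min at £41.50/h; overtime 10 h 15 min = 615 min at £62.25/h.
Pay = (2400 × £41.50 + 615 × £62.25) ÷ 60 = £2298.06.

£2298.06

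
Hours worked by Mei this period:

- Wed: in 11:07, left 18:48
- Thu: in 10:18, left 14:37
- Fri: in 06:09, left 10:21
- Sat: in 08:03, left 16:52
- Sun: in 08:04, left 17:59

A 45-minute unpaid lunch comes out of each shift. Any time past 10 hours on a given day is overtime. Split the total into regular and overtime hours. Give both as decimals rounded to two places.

Wed: 11:07–18:48 = 7 h 41 min; less 45 min break → 6 h 56 min
Thu: 10:18–14:37 = 4 h 19 min; less 45 min break → 3 h 34 min
Fri: 06:09–10:21 = 4 h 12 min; less 45 min break → 3 h 27 min
Sat: 08:03–16:52 = 8 h 49 min; less 45 min break → 8 h 4 min
Sun: 08:04–17:59 = 9 h 55 min; less 45 min break → 9 h 10 min
Wed reg 6 h 56 min / OT 0 h 0 min; Thu reg 3 h 34 min / OT 0 h 0 min; Fri reg 3 h 27 min / OT 0 h 0 min; Sat reg 8 h 4 min / OT 0 h 0 min; Sun reg 9 h 10 min / OT 0 h 0 min.
Totals: regular 31 h 11 min, overtime 0 h 0 min.

Regular 31.18 hours, overtime 0.00 hours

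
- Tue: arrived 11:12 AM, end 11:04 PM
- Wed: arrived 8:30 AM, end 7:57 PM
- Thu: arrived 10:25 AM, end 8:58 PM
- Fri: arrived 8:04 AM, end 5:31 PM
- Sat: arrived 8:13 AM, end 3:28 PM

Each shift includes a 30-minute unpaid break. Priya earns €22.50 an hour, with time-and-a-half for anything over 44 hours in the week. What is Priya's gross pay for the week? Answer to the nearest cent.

Tue: 11:12 AM–11:04 PM = 11 h 52 min; less 30 min break → 11 h 22 min
Wed: 8:30 AM–7:57 PM = 11 h 27 min; less 30 min break → 10 h 57 min
Thu: 10:25 AM–8:58 PM = 10 h 33 min; less 30 min break → 10 h 3 min
Fri: 8:04 AM–5:31 PM = 9 h 27 min; less 30 min break → 8 h 57 min
Sat: 8:13 AM–3:28 PM = 7 h 15 min; less 30 min break → 6 h 45 min
Total worked: 48 h 4 min = 2884 min.
Regular 44 h 0 min = 2640 min at €22.50/h; overtime 4 h 4 min = 244 min at €33.75/h.
Pay = (2640 × €22.50 + 244 × €33.75) ÷ 60 = €1127.25.

€1127.25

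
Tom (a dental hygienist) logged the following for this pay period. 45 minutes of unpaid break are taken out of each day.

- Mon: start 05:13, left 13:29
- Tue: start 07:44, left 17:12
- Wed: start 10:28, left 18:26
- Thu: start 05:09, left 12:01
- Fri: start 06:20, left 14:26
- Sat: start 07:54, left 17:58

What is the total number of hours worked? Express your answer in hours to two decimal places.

46.23 hours

Mon: 05:13–13:29 = 8 h 16 min; less 45 min break → 7 h 31 min
Tue: 07:44–17:12 = 9 h 28 min; less 45 min break → 8 h 43 min
Wed: 10:28–18:26 = 7 h 58 min; less 45 min break → 7 h 13 min
Thu: 05:09–12:01 = 6 h 52 min; less 45 min break → 6 h 7 min
Fri: 06:20–14:26 = 8 h 6 min; less 45 min break → 7 h 21 min
Sat: 07:54–17:58 = 10 h 4 min; less 45 min break → 9 h 19 min
Total: 7 h 31 min + 8 h 43 min + 7 h 13 min + 6 h 7 min + 7 h 21 min + 9 h 19 min = 46 h 14 min.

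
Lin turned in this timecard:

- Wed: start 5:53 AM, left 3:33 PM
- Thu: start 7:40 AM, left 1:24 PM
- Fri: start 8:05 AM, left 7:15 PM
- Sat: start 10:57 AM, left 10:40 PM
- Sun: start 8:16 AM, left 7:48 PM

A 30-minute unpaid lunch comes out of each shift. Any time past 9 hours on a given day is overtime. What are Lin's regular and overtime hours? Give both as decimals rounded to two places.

Wed: 5:53 AM–3:33 PM = 9 h 40 min; less 30 min break → 9 h 10 min
Thu: 7:40 AM–1:24 PM = 5 h 44 min; less 30 min break → 5 h 14 min
Fri: 8:05 AM–7:15 PM = 11 h 10 min; less 30 min break → 10 h 40 min
Sat: 10:57 AM–10:40 PM = 11 h 43 min; less 30 min break → 11 h 13 min
Sun: 8:16 AM–7:48 PM = 11 h 32 min; less 30 min break → 11 h 2 min
Wed reg 9 h 0 min / OT 0 h 10 min; Thu reg 5 h 14 min / OT 0 h 0 min; Fri reg 9 h 0 min / OT 1 h 40 min; Sat reg 9 h 0 min / OT 2 h 13 min; Sun reg 9 h 0 min / OT 2 h 2 min.
Totals: regular 41 h 14 min, overtime 6 h 5 min.

Regular 41.23 hours, overtime 6.08 hours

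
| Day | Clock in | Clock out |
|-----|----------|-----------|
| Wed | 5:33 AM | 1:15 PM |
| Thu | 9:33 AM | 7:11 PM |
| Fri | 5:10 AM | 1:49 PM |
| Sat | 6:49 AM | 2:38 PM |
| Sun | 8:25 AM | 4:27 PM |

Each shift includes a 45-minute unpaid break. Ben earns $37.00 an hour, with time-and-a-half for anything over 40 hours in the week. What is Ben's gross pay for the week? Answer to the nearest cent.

Wed: 5:33 AM–1:15 PM = 7 h 42 min; less 45 min break → 6 h 57 min
Thu: 9:33 AM–7:11 PM = 9 h 38 min; less 45 min break → 8 h 53 min
Fri: 5:10 AM–1:49 PM = 8 h 39 min; less 45 min break → 7 h 54 min
Sat: 6:49 AM–2:38 PM = 7 h 49 min; less 45 min break → 7 h 4 min
Sun: 8:25 AM–4:27 PM = 8 h 2 min; less 45 min break → 7 h 17 min
Total worked: 38 h 5 min = 2285 min.
Regular 38 h 5 min = 2285 min at $37.00/h; overtime 0 h 0 min = 0 min at $55.50/h.
Pay = (2285 × $37.00 + 0 × $55.50) ÷ 60 = $1409.08.

$1409.08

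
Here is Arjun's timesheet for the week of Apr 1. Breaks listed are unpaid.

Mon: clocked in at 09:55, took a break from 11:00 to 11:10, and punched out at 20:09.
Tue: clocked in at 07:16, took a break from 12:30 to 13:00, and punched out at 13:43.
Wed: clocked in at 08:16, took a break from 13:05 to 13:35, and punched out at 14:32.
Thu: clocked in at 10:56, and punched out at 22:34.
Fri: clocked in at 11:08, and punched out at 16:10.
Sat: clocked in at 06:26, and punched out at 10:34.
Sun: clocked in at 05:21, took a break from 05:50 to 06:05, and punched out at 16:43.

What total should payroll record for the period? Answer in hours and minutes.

53 h 42 min

Mon: 09:55–20:09 = 10 h 14 min; less 10 min break → 10 h 4 min
Tue: 07:16–13:43 = 6 h 27 min; less 30 min break → 5 h 57 min
Wed: 08:16–14:32 = 6 h 16 min; less 30 min break → 5 h 46 min
Thu: 10:56–22:34 = 11 h 38 min
Fri: 11:08–16:10 = 5 h 2 min
Sat: 06:26–10:34 = 4 h 8 min
Sun: 05:21–16:43 = 11 h 22 min; less 15 min break → 11 h 7 min
Total: 10 h 4 min + 5 h 57 min + 5 h 46 min + 11 h 38 min + 5 h 2 min + 4 h 8 min + 11 h 7 min = 53 h 42 min.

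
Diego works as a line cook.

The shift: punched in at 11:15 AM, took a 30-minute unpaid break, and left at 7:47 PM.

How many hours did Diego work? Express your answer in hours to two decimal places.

8.03 hours

The shift: 11:15 AM–7:47 PM = 8 h 32 min; less 30 min break → 8 h 2 min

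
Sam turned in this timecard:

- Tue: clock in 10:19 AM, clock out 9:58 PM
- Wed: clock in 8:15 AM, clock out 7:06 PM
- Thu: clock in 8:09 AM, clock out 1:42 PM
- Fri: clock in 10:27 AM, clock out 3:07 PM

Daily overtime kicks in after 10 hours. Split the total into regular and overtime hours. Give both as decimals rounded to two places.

Tue: 10:19 AM–9:58 PM = 11 h 39 min
Wed: 8:15 AM–7:06 PM = 10 h 51 min
Thu: 8:09 AM–1:42 PM = 5 h 33 min
Fri: 10:27 AM–3:07 PM = 4 h 40 min
Tue reg 10 h 0 min / OT 1 h 39 min; Wed reg 10 h 0 min / OT 0 h 51 min; Thu reg 5 h 33 min / OT 0 h 0 min; Fri reg 4 h 40 min / OT 0 h 0 min.
Totals: regular 30 h 13 min, overtime 2 h 30 min.

Regular 30.22 hours, overtime 2.50 hours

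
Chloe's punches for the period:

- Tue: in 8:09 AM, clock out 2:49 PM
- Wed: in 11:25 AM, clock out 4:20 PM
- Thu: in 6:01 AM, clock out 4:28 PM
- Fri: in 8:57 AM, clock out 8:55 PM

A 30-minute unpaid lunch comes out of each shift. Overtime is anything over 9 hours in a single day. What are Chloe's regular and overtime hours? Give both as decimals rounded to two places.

Regular 28.58 hours, overtime 3.42 hours

Tue: 8:09 AM–2:49 PM = 6 h 40 min; less 30 min break → 6 h 10 min
Wed: 11:25 AM–4:20 PM = 4 h 55 min; less 30 min break → 4 h 25 min
Thu: 6:01 AM–4:28 PM = 10 h 27 min; less 30 min break → 9 h 57 min
Fri: 8:57 AM–8:55 PM = 11 h 58 min; less 30 min break → 11 h 28 min
Tue reg 6 h 10 min / OT 0 h 0 min; Wed reg 4 h 25 min / OT 0 h 0 min; Thu reg 9 h 0 min / OT 0 h 57 min; Fri reg 9 h 0 min / OT 2 h 28 min.
Totals: regular 28 h 35 min, overtime 3 h 25 min.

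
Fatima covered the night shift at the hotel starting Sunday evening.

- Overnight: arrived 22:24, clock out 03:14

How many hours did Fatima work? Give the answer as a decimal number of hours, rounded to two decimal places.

Overnight: 22:24 → midnight = 1 h 36 min; midnight → 03:14 = 3 h 14 min; span 4 h 50 min

4.83 hours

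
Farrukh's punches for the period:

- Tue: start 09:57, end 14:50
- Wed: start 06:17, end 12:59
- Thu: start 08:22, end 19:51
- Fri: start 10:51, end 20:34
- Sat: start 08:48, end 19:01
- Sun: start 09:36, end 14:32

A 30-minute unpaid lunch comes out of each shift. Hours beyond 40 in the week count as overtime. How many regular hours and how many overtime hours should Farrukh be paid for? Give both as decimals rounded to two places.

Regular 40.00 hours, overtime 4.93 hours

Tue: 09:57–14:50 = 4 h 53 min; less 30 min break → 4 h 23 min
Wed: 06:17–12:59 = 6 h 42 min; less 30 min break → 6 h 12 min
Thu: 08:22–19:51 = 11 h 29 min; less 30 min break → 10 h 59 min
Fri: 10:51–20:34 = 9 h 43 min; less 30 min break → 9 h 13 min
Sat: 08:48–19:01 = 10 h 13 min; less 30 min break → 9 h 43 min
Sun: 09:36–14:32 = 4 h 56 min; less 30 min break → 4 h 26 min
Total worked: 44 h 56 min = 44.93 h.
Threshold 40 h → overtime 4 h 56 min, regular 40 h 0 min.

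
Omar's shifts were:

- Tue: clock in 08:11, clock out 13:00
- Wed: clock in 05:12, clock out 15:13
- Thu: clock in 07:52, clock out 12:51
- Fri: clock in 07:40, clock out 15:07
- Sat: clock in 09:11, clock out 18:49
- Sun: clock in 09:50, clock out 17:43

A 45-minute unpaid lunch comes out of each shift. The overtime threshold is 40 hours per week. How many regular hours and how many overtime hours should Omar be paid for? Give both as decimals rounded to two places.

Regular 40.00 hours, overtime 0.28 hours

Tue: 08:11–13:00 = 4 h 49 min; less 45 min break → 4 h 4 min
Wed: 05:12–15:13 = 10 h 1 min; less 45 min break → 9 h 16 min
Thu: 07:52–12:51 = 4 h 59 min; less 45 min break → 4 h 14 min
Fri: 07:40–15:07 = 7 h 27 min; less 45 min break → 6 h 42 min
Sat: 09:11–18:49 = 9 h 38 min; less 45 min break → 8 h 53 min
Sun: 09:50–17:43 = 7 h 53 min; less 45 min break → 7 h 8 min
Total worked: 40 h 17 min = 40.28 h.
Threshold 40 h → overtime 0 h 17 min, regular 40 h 0 min.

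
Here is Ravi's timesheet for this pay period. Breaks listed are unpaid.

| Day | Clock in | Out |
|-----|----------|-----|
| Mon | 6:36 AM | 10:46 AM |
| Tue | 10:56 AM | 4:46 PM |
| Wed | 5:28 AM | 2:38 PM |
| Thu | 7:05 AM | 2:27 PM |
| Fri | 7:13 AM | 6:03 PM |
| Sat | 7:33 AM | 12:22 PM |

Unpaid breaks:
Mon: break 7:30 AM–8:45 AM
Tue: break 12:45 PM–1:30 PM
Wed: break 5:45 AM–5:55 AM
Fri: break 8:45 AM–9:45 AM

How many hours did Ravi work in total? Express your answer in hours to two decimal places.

39.02 hours

Mon: 6:36 AM–10:46 AM = 4 h 10 min; less 75 min break → 2 h 55 min
Tue: 10:56 AM–4:46 PM = 5 h 50 min; less 45 min break → 5 h 5 min
Wed: 5:28 AM–2:38 PM = 9 h 10 min; less 10 min break → 9 h 0 min
Thu: 7:05 AM–2:27 PM = 7 h 22 min
Fri: 7:13 AM–6:03 PM = 10 h 50 min; less 60 min break → 9 h 50 min
Sat: 7:33 AM–12:22 PM = 4 h 49 min
Total: 2 h 55 min + 5 h 5 min + 9 h 0 min + 7 h 22 min + 9 h 50 min + 4 h 49 min = 39 h 1 min.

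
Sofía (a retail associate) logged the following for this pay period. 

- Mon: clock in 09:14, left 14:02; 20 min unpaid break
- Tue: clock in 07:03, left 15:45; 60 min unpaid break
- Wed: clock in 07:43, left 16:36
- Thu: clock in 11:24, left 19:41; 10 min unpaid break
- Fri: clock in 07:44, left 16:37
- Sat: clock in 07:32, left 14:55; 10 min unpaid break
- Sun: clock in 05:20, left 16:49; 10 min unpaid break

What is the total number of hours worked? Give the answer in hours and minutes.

Mon: 09:14–14:02 = 4 h 48 min; less 20 min break → 4 h 28 min
Tue: 07:03–15:45 = 8 h 42 min; less 60 min break → 7 h 42 min
Wed: 07:43–16:36 = 8 h 53 min
Thu: 11:24–19:41 = 8 h 17 min; less 10 min break → 8 h 7 min
Fri: 07:44–16:37 = 8 h 53 min
Sat: 07:32–14:55 = 7 h 23 min; less 10 min break → 7 h 13 min
Sun: 05:20–16:49 = 11 h 29 min; less 10 min break → 11 h 19 min
Total: 4 h 28 min + 7 h 42 min + 8 h 53 min + 8 h 7 min + 8 h 53 min + 7 h 13 min + 11 h 19 min = 56 h 35 min.

56 h 35 min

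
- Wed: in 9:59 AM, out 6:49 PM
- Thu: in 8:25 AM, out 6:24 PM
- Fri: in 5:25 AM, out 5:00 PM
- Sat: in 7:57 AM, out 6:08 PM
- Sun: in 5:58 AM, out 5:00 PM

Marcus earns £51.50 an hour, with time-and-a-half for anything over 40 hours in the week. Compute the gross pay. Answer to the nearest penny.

£2957.39

Wed: 9:59 AM–6:49 PM = 8 h 50 min
Thu: 8:25 AM–6:24 PM = 9 h 59 min
Fri: 5:25 AM–5:00 PM = 11 h 35 min
Sat: 7:57 AM–6:08 PM = 10 h 11 min
Sun: 5:58 AM–5:00 PM = 11 h 2 min
Total worked: 51 h 37 min = 3097 min.
Regular 40 h 0 min = 2400 min at £51.50/h; overtime 11 h 37 min = 697 min at £77.25/h.
Pay = (2400 × £51.50 + 697 × £77.25) ÷ 60 = £2957.39.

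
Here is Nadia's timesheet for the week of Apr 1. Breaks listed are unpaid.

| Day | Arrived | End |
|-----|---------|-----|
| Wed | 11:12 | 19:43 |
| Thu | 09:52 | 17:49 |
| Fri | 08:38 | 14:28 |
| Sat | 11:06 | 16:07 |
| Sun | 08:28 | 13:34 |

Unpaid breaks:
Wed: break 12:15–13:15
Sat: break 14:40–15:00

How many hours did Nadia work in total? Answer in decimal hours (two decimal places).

Wed: 11:12–19:43 = 8 h 31 min; less 60 min break → 7 h 31 min
Thu: 09:52–17:49 = 7 h 57 min
Fri: 08:38–14:28 = 5 h 50 min
Sat: 11:06–16:07 = 5 h 1 min; less 20 min break → 4 h 41 min
Sun: 08:28–13:34 = 5 h 6 min
Total: 7 h 31 min + 7 h 57 min + 5 h 50 min + 4 h 41 min + 5 h 6 min = 31 h 5 min.

31.08 hours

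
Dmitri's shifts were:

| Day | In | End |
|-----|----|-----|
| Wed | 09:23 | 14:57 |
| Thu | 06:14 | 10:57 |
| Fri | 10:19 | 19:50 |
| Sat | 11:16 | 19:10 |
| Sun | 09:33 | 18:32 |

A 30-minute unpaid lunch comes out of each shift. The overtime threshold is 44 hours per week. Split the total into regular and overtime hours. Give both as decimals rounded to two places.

Wed: 09:23–14:57 = 5 h 34 min; less 30 min break → 5 h 4 min
Thu: 06:14–10:57 = 4 h 43 min; less 30 min break → 4 h 13 min
Fri: 10:19–19:50 = 9 h 31 min; less 30 min break → 9 h 1 min
Sat: 11:16–19:10 = 7 h 54 min; less 30 min break → 7 h 24 min
Sun: 09:33–18:32 = 8 h 59 min; less 30 min break → 8 h 29 min
Total worked: 34 h 11 min = 34.18 h.
Threshold 44 h → overtime 0 h 0 min, regular 34 h 11 min.

Regular 34.18 hours, overtime 0.00 hours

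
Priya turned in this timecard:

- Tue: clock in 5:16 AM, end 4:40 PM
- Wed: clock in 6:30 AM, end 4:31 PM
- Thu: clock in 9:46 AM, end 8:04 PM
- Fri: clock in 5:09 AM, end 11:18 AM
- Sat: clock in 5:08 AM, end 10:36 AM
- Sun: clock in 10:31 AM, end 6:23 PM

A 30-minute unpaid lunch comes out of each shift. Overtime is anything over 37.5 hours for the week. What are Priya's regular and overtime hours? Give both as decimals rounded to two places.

Regular 37.50 hours, overtime 10.70 hours

Tue: 5:16 AM–4:40 PM = 11 h 24 min; less 30 min break → 10 h 54 min
Wed: 6:30 AM–4:31 PM = 10 h 1 min; less 30 min break → 9 h 31 min
Thu: 9:46 AM–8:04 PM = 10 h 18 min; less 30 min break → 9 h 48 min
Fri: 5:09 AM–11:18 AM = 6 h 9 min; less 30 min break → 5 h 39 min
Sat: 5:08 AM–10:36 AM = 5 h 28 min; less 30 min break → 4 h 58 min
Sun: 10:31 AM–6:23 PM = 7 h 52 min; less 30 min break → 7 h 22 min
Total worked: 48 h 12 min = 48.20 h.
Threshold 37.5 h → overtime 10 h 42 min, regular 37 h 30 min.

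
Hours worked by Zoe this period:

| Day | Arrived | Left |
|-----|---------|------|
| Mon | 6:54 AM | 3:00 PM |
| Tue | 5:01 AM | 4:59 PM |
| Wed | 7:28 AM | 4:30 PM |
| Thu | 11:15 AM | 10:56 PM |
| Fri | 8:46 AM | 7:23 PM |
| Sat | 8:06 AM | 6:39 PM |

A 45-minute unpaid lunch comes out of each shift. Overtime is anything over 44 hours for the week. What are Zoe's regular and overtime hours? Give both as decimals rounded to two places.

Mon: 6:54 AM–3:00 PM = 8 h 6 min; less 45 min break → 7 h 21 min
Tue: 5:01 AM–4:59 PM = 11 h 58 min; less 45 min break → 11 h 13 min
Wed: 7:28 AM–4:30 PM = 9 h 2 min; less 45 min break → 8 h 17 min
Thu: 11:15 AM–10:56 PM = 11 h 41 min; less 45 min break → 10 h 56 min
Fri: 8:46 AM–7:23 PM = 10 h 37 min; less 45 min break → 9 h 52 min
Sat: 8:06 AM–6:39 PM = 10 h 33 min; less 45 min break → 9 h 48 min
Total worked: 57 h 27 min = 57.45 h.
Threshold 44 h → overtime 13 h 27 min, regular 44 h 0 min.

Regular 44.00 hours, overtime 13.45 hours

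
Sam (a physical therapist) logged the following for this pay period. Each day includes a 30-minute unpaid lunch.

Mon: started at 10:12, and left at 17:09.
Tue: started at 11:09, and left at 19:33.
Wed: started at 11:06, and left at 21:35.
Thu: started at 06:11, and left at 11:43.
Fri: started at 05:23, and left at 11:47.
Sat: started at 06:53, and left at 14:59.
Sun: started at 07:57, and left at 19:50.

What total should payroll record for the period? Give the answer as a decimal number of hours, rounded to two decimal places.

54.25 hours

Mon: 10:12–17:09 = 6 h 57 min; less 30 min break → 6 h 27 min
Tue: 11:09–19:33 = 8 h 24 min; less 30 min break → 7 h 54 min
Wed: 11:06–21:35 = 10 h 29 min; less 30 min break → 9 h 59 min
Thu: 06:11–11:43 = 5 h 32 min; less 30 min break → 5 h 2 min
Fri: 05:23–11:47 = 6 h 24 min; less 30 min break → 5 h 54 min
Sat: 06:53–14:59 = 8 h 6 min; less 30 min break → 7 h 36 min
Sun: 07:57–19:50 = 11 h 53 min; less 30 min break → 11 h 23 min
Total: 6 h 27 min + 7 h 54 min + 9 h 59 min + 5 h 2 min + 5 h 54 min + 7 h 36 min + 11 h 23 min = 54 h 15 min.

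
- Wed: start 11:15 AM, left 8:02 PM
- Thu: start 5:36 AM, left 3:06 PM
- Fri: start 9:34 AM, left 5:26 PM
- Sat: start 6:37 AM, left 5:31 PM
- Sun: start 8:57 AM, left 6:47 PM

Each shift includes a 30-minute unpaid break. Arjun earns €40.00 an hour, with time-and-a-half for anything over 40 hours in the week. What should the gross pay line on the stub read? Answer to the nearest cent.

Wed: 11:15 AM–8:02 PM = 8 h 47 min; less 30 min break → 8 h 17 min
Thu: 5:36 AM–3:06 PM = 9 h 30 min; less 30 min break → 9 h 0 min
Fri: 9:34 AM–5:26 PM = 7 h 52 min; less 30 min break → 7 h 22 min
Sat: 6:37 AM–5:31 PM = 10 h 54 min; less 30 min break → 10 h 24 min
Sun: 8:57 AM–6:47 PM = 9 h 50 min; less 30 min break → 9 h 20 min
Total worked: 44 h 23 min = 2663 min.
Regular 40 h 0 min = 2400 min at €40.00/h; overtime 4 h 23 min = 263 min at €60.00/h.
Pay = (2400 × €40.00 + 263 × €60.00) ÷ 60 = €1863.00.

€1863.00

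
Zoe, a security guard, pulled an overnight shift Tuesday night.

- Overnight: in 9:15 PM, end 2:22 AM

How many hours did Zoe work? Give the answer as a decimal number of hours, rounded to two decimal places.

5.12 hours

Overnight: 9:15 PM → midnight = 2 h 45 min; midnight → 2:22 AM = 2 h 22 min; span 5 h 7 min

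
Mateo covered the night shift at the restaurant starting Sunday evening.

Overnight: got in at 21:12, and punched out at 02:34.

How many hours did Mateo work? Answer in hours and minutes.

5 h 22 min

Overnight: 21:12 → midnight = 2 h 48 min; midnight → 02:34 = 2 h 34 min; span 5 h 22 min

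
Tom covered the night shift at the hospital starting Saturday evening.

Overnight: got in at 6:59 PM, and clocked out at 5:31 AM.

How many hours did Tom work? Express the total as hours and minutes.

Overnight: 6:59 PM → midnight = 5 h 1 min; midnight → 5:31 AM = 5 h 31 min; span 10 h 32 min

10 h 32 min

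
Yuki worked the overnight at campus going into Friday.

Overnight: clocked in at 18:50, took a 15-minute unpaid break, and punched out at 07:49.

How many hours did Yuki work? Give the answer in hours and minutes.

12 h 44 min

Overnight: 18:50 → midnight = 5 h 10 min; midnight → 07:49 = 7 h 49 min; span 12 h 59 min; less 15 min break → 12 h 44 min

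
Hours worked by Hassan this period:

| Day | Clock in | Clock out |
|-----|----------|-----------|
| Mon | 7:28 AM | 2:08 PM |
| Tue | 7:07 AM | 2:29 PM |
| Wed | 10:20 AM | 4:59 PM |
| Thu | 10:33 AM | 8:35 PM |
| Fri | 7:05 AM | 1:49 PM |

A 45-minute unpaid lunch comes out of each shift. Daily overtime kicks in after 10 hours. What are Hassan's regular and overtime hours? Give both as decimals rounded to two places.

Mon: 7:28 AM–2:08 PM = 6 h 40 min; less 45 min break → 5 h 55 min
Tue: 7:07 AM–2:29 PM = 7 h 22 min; less 45 min break → 6 h 37 min
Wed: 10:20 AM–4:59 PM = 6 h 39 min; less 45 min break → 5 h 54 min
Thu: 10:33 AM–8:35 PM = 10 h 2 min; less 45 min break → 9 h 17 min
Fri: 7:05 AM–1:49 PM = 6 h 44 min; less 45 min break → 5 h 59 min
Mon reg 5 h 55 min / OT 0 h 0 min; Tue reg 6 h 37 min / OT 0 h 0 min; Wed reg 5 h 54 min / OT 0 h 0 min; Thu reg 9 h 17 min / OT 0 h 0 min; Fri reg 5 h 59 min / OT 0 h 0 min.
Totals: regular 33 h 42 min, overtime 0 h 0 min.

Regular 33.70 hours, overtime 0.00 hours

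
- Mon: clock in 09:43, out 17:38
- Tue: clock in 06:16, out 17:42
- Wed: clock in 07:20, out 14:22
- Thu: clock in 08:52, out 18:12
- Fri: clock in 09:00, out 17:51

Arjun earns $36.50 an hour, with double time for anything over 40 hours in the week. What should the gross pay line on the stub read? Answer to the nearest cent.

$1793.37

Mon: 09:43–17:38 = 7 h 55 min
Tue: 06:16–17:42 = 11 h 26 min
Wed: 07:20–14:22 = 7 h 2 min
Thu: 08:52–18:12 = 9 h 20 min
Fri: 09:00–17:51 = 8 h 51 min
Total worked: 44 h 34 min = 2674 min.
Regular 40 h 0 min = 2400 min at $36.50/h; overtime 4 h 34 min = 274 min at $73.00/h.
Pay = (2400 × $36.50 + 274 × $73.00) ÷ 60 = $1793.37.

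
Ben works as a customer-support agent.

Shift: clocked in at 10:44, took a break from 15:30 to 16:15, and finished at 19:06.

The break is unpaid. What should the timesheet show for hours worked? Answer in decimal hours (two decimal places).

7.62 hours

Shift: 10:44–19:06 = 8 h 22 min; less 45 min break → 7 h 37 min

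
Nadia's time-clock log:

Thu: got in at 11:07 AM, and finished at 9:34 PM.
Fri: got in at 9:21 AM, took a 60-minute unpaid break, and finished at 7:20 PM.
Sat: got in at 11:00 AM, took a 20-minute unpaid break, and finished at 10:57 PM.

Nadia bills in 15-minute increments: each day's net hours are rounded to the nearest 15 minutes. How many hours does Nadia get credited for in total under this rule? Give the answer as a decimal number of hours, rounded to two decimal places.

31.00 hours

Thu: 11:07 AM–9:34 PM = 10 h 27 min → rounds to 10 h 30 min
Fri: 9:21 AM–7:20 PM = 9 h 59 min − 60 min = 8 h 59 min → rounds to 9 h 0 min
Sat: 11:00 AM–10:57 PM = 11 h 57 min − 20 min = 11 h 37 min → rounds to 11 h 30 min
Total credited: 31 h 0 min.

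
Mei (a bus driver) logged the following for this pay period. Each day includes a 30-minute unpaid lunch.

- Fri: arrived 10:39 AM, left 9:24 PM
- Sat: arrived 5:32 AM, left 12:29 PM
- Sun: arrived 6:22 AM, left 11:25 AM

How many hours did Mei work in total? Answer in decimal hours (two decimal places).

Fri: 10:39 AM–9:24 PM = 10 h 45 min; less 30 min break → 10 h 15 min
Sat: 5:32 AM–12:29 PM = 6 h 57 min; less 30 min break → 6 h 27 min
Sun: 6:22 AM–11:25 AM = 5 h 3 min; less 30 min break → 4 h 33 min
Total: 10 h 15 min + 6 h 27 min + 4 h 33 min = 21 h 15 min.

21.25 hours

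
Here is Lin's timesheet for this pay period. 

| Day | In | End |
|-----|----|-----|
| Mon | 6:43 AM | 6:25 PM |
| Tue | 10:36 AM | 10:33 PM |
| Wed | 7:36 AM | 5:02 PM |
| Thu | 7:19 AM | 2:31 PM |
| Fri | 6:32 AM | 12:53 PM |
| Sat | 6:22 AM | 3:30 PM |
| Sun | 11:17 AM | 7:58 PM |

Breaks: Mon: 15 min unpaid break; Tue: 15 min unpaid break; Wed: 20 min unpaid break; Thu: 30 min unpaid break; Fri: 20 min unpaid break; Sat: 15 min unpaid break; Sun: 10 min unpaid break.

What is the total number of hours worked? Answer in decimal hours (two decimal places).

Mon: 6:43 AM–6:25 PM = 11 h 42 min; less 15 min break → 11 h 27 min
Tue: 10:36 AM–10:33 PM = 11 h 57 min; less 15 min break → 11 h 42 min
Wed: 7:36 AM–5:02 PM = 9 h 26 min; less 20 min break → 9 h 6 min
Thu: 7:19 AM–2:31 PM = 7 h 12 min; less 30 min break → 6 h 42 min
Fri: 6:32 AM–12:53 PM = 6 h 21 min; less 20 min break → 6 h 1 min
Sat: 6:22 AM–3:30 PM = 9 h 8 min; less 15 min break → 8 h 53 min
Sun: 11:17 AM–7:58 PM = 8 h 41 min; less 10 min break → 8 h 31 min
Total: 11 h 27 min + 11 h 42 min + 9 h 6 min + 6 h 42 min + 6 h 1 min + 8 h 53 min + 8 h 31 min = 62 h 22 min.

62.37 hours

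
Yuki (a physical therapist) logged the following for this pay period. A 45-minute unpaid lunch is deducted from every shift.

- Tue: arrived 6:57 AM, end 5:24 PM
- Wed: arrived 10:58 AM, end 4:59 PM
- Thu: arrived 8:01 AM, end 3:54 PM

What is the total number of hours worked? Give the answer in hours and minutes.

22 h 6 min

Tue: 6:57 AM–5:24 PM = 10 h 27 min; less 45 min break → 9 h 42 min
Wed: 10:58 AM–4:59 PM = 6 h 1 min; less 45 min break → 5 h 16 min
Thu: 8:01 AM–3:54 PM = 7 h 53 min; less 45 min break → 7 h 8 min
Total: 9 h 42 min + 5 h 16 min + 7 h 8 min = 22 h 6 min.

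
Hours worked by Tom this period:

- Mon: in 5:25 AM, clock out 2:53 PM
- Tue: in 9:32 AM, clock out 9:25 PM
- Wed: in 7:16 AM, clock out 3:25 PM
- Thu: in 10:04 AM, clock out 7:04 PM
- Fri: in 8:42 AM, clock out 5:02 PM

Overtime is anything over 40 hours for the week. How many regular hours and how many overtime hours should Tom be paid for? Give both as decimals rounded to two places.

Mon: 5:25 AM–2:53 PM = 9 h 28 min
Tue: 9:32 AM–9:25 PM = 11 h 53 min
Wed: 7:16 AM–3:25 PM = 8 h 9 min
Thu: 10:04 AM–7:04 PM = 9 h 0 min
Fri: 8:42 AM–5:02 PM = 8 h 20 min
Total worked: 46 h 50 min = 46.83 h.
Threshold 40 h → overtime 6 h 50 min, regular 40 h 0 min.

Regular 40.00 hours, overtime 6.83 hours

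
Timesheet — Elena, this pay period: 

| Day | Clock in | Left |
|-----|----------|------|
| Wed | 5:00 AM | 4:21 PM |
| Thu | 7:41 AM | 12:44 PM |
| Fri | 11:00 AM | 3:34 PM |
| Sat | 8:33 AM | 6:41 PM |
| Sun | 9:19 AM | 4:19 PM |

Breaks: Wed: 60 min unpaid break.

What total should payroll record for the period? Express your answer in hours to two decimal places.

37.10 hours

Wed: 5:00 AM–4:21 PM = 11 h 21 min; less 60 min break → 10 h 21 min
Thu: 7:41 AM–12:44 PM = 5 h 3 min
Fri: 11:00 AM–3:34 PM = 4 h 34 min
Sat: 8:33 AM–6:41 PM = 10 h 8 min
Sun: 9:19 AM–4:19 PM = 7 h 0 min
Total: 10 h 21 min + 5 h 3 min + 4 h 34 min + 10 h 8 min + 7 h 0 min = 37 h 6 min.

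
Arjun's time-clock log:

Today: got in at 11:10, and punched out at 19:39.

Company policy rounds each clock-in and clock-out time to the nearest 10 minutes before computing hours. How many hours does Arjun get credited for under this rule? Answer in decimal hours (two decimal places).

Today: in 11:10→11:10, out 19:39→19:40; 8 h 30 min

8.50 hours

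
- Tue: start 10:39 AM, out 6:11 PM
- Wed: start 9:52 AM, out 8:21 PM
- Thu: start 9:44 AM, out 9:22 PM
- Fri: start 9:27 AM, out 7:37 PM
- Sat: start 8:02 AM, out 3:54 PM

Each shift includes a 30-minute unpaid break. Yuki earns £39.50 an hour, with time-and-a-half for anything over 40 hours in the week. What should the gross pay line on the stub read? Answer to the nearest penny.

Tue: 10:39 AM–6:11 PM = 7 h 32 min; less 30 min break → 7 h 2 min
Wed: 9:52 AM–8:21 PM = 10 h 29 min; less 30 min break → 9 h 59 min
Thu: 9:44 AM–9:22 PM = 11 h 38 min; less 30 min break → 11 h 8 min
Fri: 9:27 AM–7:37 PM = 10 h 10 min; less 30 min break → 9 h 40 min
Sat: 8:02 AM–3:54 PM = 7 h 52 min; less 30 min break → 7 h 22 min
Total worked: 45 h 11 min = 2711 min.
Regular 40 h 0 min = 2400 min at £39.50/h; overtime 5 h 11 min = 311 min at £59.25/h.
Pay = (2400 × £39.50 + 311 × £59.25) ÷ 60 = £1887.11.

£1887.11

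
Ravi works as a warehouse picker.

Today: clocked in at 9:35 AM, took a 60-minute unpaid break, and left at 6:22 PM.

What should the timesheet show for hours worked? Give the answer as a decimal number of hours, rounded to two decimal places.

Today: 9:35 AM–6:22 PM = 8 h 47 min; less 60 min break → 7 h 47 min

7.78 hours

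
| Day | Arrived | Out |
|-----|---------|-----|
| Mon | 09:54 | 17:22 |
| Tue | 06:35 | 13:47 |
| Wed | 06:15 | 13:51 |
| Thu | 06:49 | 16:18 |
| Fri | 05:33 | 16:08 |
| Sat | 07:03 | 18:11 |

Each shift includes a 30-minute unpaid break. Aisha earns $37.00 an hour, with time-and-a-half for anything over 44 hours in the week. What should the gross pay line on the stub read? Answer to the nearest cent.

Mon: 09:54–17:22 = 7 h 28 min; less 30 min break → 6 h 58 min
Tue: 06:35–13:47 = 7 h 12 min; less 30 min break → 6 h 42 min
Wed: 06:15–13:51 = 7 h 36 min; less 30 min break → 7 h 6 min
Thu: 06:49–16:18 = 9 h 29 min; less 30 min break → 8 h 59 min
Fri: 05:33–16:08 = 10 h 35 min; less 30 min break → 10 h 5 min
Sat: 07:03–18:11 = 11 h 8 min; less 30 min break → 10 h 38 min
Total worked: 50 h 28 min = 3028 min.
Regular 44 h 0 min = 2640 min at $37.00/h; overtime 6 h 28 min = 388 min at $55.50/h.
Pay = (2640 × $37.00 + 388 × $55.50) ÷ 60 = $1986.90.

$1986.90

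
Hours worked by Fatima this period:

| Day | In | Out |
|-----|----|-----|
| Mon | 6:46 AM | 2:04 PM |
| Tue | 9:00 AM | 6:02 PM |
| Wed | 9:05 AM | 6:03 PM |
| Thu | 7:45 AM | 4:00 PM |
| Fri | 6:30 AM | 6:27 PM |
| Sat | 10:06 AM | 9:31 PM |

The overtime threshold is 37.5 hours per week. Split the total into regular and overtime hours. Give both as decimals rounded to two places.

Mon: 6:46 AM–2:04 PM = 7 h 18 min
Tue: 9:00 AM–6:02 PM = 9 h 2 min
Wed: 9:05 AM–6:03 PM = 8 h 58 min
Thu: 7:45 AM–4:00 PM = 8 h 15 min
Fri: 6:30 AM–6:27 PM = 11 h 57 min
Sat: 10:06 AM–9:31 PM = 11 h 25 min
Total worked: 56 h 55 min = 56.92 h.
Threshold 37.5 h → overtime 19 h 25 min, regular 37 h 30 min.

Regular 37.50 hours, overtime 19.42 hours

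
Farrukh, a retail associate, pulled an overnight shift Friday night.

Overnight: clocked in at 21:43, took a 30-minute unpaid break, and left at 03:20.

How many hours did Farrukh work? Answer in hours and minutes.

Overnight: 21:43 → midnight = 2 h 17 min; midnight → 03:20 = 3 h 20 min; span 5 h 37 min; less 30 min break → 5 h 7 min

5 h 7 min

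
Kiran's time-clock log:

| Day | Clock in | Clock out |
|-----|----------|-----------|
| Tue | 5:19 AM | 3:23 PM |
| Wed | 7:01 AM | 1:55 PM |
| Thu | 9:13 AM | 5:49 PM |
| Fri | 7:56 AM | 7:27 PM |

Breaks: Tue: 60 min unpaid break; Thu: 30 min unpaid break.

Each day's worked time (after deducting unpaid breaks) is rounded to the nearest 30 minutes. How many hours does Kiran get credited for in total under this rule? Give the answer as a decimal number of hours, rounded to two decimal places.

35.50 hours

Tue: 5:19 AM–3:23 PM = 10 h 4 min − 60 min = 9 h 4 min → rounds to 9 h 0 min
Wed: 7:01 AM–1:55 PM = 6 h 54 min → rounds to 7 h 0 min
Thu: 9:13 AM–5:49 PM = 8 h 36 min − 30 min = 8 h 6 min → rounds to 8 h 0 min
Fri: 7:56 AM–7:27 PM = 11 h 31 min → rounds to 11 h 30 min
Total credited: 35 h 30 min.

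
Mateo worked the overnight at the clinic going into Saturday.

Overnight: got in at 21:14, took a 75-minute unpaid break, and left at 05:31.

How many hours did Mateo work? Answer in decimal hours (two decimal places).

Overnight: 21:14 → midnight = 2 h 46 min; midnight → 05:31 = 5 h 31 min; span 8 h 17 min; less 75 min break → 7 h 2 min

7.03 hours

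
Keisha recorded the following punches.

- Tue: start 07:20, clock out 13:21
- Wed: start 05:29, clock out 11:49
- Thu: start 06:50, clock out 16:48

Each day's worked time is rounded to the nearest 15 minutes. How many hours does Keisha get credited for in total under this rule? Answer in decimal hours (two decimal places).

Tue: 07:20–13:21 = 6 h 1 min → rounds to 6 h 0 min
Wed: 05:29–11:49 = 6 h 20 min → rounds to 6 h 15 min
Thu: 06:50–16:48 = 9 h 58 min → rounds to 10 h 0 min
Total credited: 22 h 15 min.

22.25 hours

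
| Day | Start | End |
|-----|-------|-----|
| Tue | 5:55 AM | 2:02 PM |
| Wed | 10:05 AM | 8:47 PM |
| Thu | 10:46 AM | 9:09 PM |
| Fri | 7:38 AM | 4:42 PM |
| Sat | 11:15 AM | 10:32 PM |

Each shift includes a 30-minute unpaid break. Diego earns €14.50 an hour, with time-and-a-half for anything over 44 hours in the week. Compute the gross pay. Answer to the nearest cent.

€704.34

Tue: 5:55 AM–2:02 PM = 8 h 7 min; less 30 min break → 7 h 37 min
Wed: 10:05 AM–8:47 PM = 10 h 42 min; less 30 min break → 10 h 12 min
Thu: 10:46 AM–9:09 PM = 10 h 23 min; less 30 min break → 9 h 53 min
Fri: 7:38 AM–4:42 PM = 9 h 4 min; less 30 min break → 8 h 34 min
Sat: 11:15 AM–10:32 PM = 11 h 17 min; less 30 min break → 10 h 47 min
Total worked: 47 h 3 min = 2823 min.
Regular 44 h 0 min = 2640 min at €14.50/h; overtime 3 h 3 min = 183 min at €21.75/h.
Pay = (2640 × €14.50 + 183 × €21.75) ÷ 60 = €704.34.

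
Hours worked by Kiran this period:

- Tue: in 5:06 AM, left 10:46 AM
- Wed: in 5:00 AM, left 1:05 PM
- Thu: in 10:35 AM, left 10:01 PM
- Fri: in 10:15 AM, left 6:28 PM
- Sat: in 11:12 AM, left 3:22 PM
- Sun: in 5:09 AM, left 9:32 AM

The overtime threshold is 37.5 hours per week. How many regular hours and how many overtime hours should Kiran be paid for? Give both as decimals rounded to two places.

Regular 37.50 hours, overtime 4.45 hours

Tue: 5:06 AM–10:46 AM = 5 h 40 min
Wed: 5:00 AM–1:05 PM = 8 h 5 min
Thu: 10:35 AM–10:01 PM = 11 h 26 min
Fri: 10:15 AM–6:28 PM = 8 h 13 min
Sat: 11:12 AM–3:22 PM = 4 h 10 min
Sun: 5:09 AM–9:32 AM = 4 h 23 min
Total worked: 41 h 57 min = 41.95 h.
Threshold 37.5 h → overtime 4 h 27 min, regular 37 h 30 min.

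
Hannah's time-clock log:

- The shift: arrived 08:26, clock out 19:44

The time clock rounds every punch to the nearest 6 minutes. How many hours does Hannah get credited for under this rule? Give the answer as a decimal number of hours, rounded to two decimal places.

11.30 hours

The shift: in 08:26→08:24, out 19:44→19:42; 11 h 18 min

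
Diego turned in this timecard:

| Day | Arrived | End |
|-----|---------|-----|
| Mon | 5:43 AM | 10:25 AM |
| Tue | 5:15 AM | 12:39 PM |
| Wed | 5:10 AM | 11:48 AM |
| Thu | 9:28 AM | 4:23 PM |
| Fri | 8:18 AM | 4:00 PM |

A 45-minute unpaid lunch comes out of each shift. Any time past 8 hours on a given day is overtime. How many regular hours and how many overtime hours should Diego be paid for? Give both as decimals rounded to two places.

Regular 29.60 hours, overtime 0.00 hours

Mon: 5:43 AM–10:25 AM = 4 h 42 min; less 45 min break → 3 h 57 min
Tue: 5:15 AM–12:39 PM = 7 h 24 min; less 45 min break → 6 h 39 min
Wed: 5:10 AM–11:48 AM = 6 h 38 min; less 45 min break → 5 h 53 min
Thu: 9:28 AM–4:23 PM = 6 h 55 min; less 45 min break → 6 h 10 min
Fri: 8:18 AM–4:00 PM = 7 h 42 min; less 45 min break → 6 h 57 min
Mon reg 3 h 57 min / OT 0 h 0 min; Tue reg 6 h 39 min / OT 0 h 0 min; Wed reg 5 h 53 min / OT 0 h 0 min; Thu reg 6 h 10 min / OT 0 h 0 min; Fri reg 6 h 57 min / OT 0 h 0 min.
Totals: regular 29 h 36 min, overtime 0 h 0 min.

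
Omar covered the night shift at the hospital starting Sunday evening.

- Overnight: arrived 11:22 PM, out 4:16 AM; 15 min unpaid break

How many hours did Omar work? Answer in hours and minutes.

4 h 39 min

Overnight: 11:22 PM → midnight = 0 h 38 min; midnight → 4:16 AM = 4 h 16 min; span 4 h 54 min; less 15 min break → 4 h 39 min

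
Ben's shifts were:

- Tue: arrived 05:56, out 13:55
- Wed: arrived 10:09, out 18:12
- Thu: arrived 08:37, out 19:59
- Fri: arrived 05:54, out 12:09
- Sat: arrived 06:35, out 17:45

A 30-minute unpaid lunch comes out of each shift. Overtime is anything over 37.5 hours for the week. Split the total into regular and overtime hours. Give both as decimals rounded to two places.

Regular 37.50 hours, overtime 4.82 hours

Tue: 05:56–13:55 = 7 h 59 min; less 30 min break → 7 h 29 min
Wed: 10:09–18:12 = 8 h 3 min; less 30 min break → 7 h 33 min
Thu: 08:37–19:59 = 11 h 22 min; less 30 min break → 10 h 52 min
Fri: 05:54–12:09 = 6 h 15 min; less 30 min break → 5 h 45 min
Sat: 06:35–17:45 = 11 h 10 min; less 30 min break → 10 h 40 min
Total worked: 42 h 19 min = 42.32 h.
Threshold 37.5 h → overtime 4 h 49 min, regular 37 h 30 min.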